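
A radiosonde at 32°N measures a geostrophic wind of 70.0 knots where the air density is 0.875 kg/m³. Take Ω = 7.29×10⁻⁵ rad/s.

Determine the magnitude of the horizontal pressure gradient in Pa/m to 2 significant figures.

2.4×10⁻³ Pa/m

Coriolis parameter at 32°N:
f = 2Ω sin φ = 2 × 7.29×10⁻⁵ × sin 32° = 7.73×10⁻⁵ s⁻¹
Wind speed in SI: 70.0 knots = 36.0 m/s
Geostrophic balance rearranged: |∂P/∂n| = f ρ V_g
|∂P/∂n| = 7.73×10⁻⁵ × 0.875 × 36.0 = 2.43×10⁻³ Pa/m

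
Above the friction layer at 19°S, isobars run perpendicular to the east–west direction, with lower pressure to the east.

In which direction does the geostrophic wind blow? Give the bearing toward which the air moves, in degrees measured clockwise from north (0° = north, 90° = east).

000°

The pressure-gradient force points toward the east (bearing 090°).
Geostrophic balance: in the Southern Hemisphere the Coriolis force deflects motion to the left, so the geostrophic wind blows 90° to the left of the pressure-gradient force (low pressure on the right).
Rotating 090° by 90° counterclockwise gives 000° — the wind blows toward the north.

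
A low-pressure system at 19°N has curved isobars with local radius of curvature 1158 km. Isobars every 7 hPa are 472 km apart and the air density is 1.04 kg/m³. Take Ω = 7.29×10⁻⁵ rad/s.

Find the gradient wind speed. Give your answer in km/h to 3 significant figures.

Coriolis parameter at 19°N:
f = 2Ω sin φ = 2 × 7.29×10⁻⁵ × sin 19° = 4.75×10⁻⁵ s⁻¹
Pressure gradient: |∂P/∂n| = 700 Pa / 472000 m = 1.48×10⁻³ Pa/m
Geostrophic speed: V_g = |∂P/∂n|/(fρ) = 1.48×10⁻³/(4.75×10⁻⁵ × 1.04) = 30.0 m/s
Around a low, centrifugal force acts outward with Coriolis, so pressure-gradient force balances both:
(1/ρ)|∂P/∂n| = fV + V²/R  →  V² + fR·V − fR·V_g = 0
With fR = 4.75×10⁻⁵ × 1158×10³ m = 55.0 m/s:
V = [−fR + √((fR)² + 4 fR V_g)]/2 = [−55.0 + √(55.0² + 4×55.0×30)]/2 = 21.6 m/s
Subgeostrophic (V < V_g = 30 m/s), as expected around a low.
Converting: 21.6 m/s × 3.6 = 77.7 km/h

77.7 km/h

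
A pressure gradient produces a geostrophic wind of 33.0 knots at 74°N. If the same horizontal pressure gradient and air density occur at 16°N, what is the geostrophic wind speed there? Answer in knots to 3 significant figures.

115 knots

With the same pressure gradient and density, V_g ∝ 1/f ∝ 1/sin φ.
V₂ = V₁ · sin φ₁ / sin φ₂ = 33.0 × sin 74° / sin 16°
V₂ = 33.0 × 0.9613/0.2756 = 115 knots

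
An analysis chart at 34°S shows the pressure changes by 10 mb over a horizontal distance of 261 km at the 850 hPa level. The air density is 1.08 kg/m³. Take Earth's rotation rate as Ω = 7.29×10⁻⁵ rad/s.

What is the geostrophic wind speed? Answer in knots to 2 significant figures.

85 knots

Coriolis parameter at 34°S:
f = 2Ω sin φ = 2 × 7.29×10⁻⁵ × sin 34° = 8.15×10⁻⁵ s⁻¹
Pressure gradient: |∂P/∂n| = 1000 Pa / 261000 m = 3.83×10⁻³ Pa/m
Geostrophic balance (pressure-gradient force = Coriolis force):
V_g = (1/(fρ)) |∂P/∂n| = 3.83×10⁻³ / (8.15×10⁻⁵ × 1.08) = 43.5 m/s
Converting: 43.5 m/s × 1.944 = 85 knots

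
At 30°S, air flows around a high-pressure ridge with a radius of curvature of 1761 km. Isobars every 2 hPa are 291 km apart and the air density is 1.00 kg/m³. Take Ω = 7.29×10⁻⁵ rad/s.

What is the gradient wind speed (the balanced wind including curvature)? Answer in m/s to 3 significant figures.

10.2 m/s

Coriolis parameter at 30°S:
f = 2Ω sin φ = 2 × 7.29×10⁻⁵ × sin 30° = 7.29×10⁻⁵ s⁻¹
Pressure gradient: |∂P/∂n| = 200 Pa / 291000 m = 6.87×10⁻⁴ Pa/m
Geostrophic speed: V_g = |∂P/∂n|/(fρ) = 6.87×10⁻⁴/(7.29×10⁻⁵ × 1.00) = 9.43 m/s
Around a high, pressure-gradient force acts outward with centrifugal, so Coriolis balances both:
fV = (1/ρ)|∂P/∂n| + V²/R  →  V² − fR·V + fR·V_g = 0
With fR = 7.29×10⁻⁵ × 1761×10³ m = 128 m/s:
V = [fR − √((fR)² − 4 fR V_g)]/2 = [128 − √(128² − 4×128×9.43)]/2 = 10.2 m/s
Supergeostrophic (V > V_g = 9.43 m/s), as expected around a high.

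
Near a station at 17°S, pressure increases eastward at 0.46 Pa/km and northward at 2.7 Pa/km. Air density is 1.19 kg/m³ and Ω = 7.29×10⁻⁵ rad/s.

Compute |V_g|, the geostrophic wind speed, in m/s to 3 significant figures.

54.0 m/s

Coriolis parameter at 17°S:
f = 2Ω sin φ = 2 × 7.29×10⁻⁵ × sin 17° = 4.26×10⁻⁵ s⁻¹
In the Southern Hemisphere f is negative: f = −4.26×10⁻⁵ s⁻¹.
Component geostrophic relations (x east, y north):
u_g = −(1/(fρ)) ∂P/∂y,  v_g = (1/(fρ)) ∂P/∂x
u_g = −(2.7×10⁻³)/(−4.26×10⁻⁵ × 1.19) = 53.2 m/s;  v_g = (0.46×10⁻³)/(−4.26×10⁻⁵ × 1.19) = −9.07 m/s
|V_g| = √(u_g² + v_g²) = 54.0 m/s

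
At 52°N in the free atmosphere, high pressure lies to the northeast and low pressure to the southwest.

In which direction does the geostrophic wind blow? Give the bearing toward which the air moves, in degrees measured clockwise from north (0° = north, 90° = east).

315°

The pressure-gradient force points toward the southwest (bearing 225°).
Geostrophic balance: in the Northern Hemisphere the Coriolis force deflects motion to the right, so the geostrophic wind blows 90° to the right of the pressure-gradient force (low pressure on the left).
Rotating 225° by 90° clockwise gives 315° — the wind blows toward the northwest.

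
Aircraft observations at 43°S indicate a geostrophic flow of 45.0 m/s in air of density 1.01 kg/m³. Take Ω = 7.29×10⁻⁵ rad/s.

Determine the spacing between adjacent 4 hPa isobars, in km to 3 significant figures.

Coriolis parameter at 43°S:
f = 2Ω sin φ = 2 × 7.29×10⁻⁵ × sin 43° = 9.94×10⁻⁵ s⁻¹
Geostrophic balance rearranged: |∂P/∂n| = f ρ V_g
|∂P/∂n| = 9.94×10⁻⁵ × 1.01 × 45.0 = 4.52×10⁻³ Pa/m
Isobar spacing: Δn = ΔP/|∂P/∂n| = 400 Pa / 4.52×10⁻³ Pa/m = 88509 m ≈ 88.5 km

88.5 km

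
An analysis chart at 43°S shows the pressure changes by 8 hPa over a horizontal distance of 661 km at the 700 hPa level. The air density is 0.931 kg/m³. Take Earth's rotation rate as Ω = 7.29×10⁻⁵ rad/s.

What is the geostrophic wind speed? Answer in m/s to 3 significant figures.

Coriolis parameter at 43°S:
f = 2Ω sin φ = 2 × 7.29×10⁻⁵ × sin 43° = 9.94×10⁻⁵ s⁻¹
Pressure gradient: |∂P/∂n| = 800 Pa / 661000 m = 1.21×10⁻³ Pa/m
Geostrophic balance (pressure-gradient force = Coriolis force):
V_g = (1/(fρ)) |∂P/∂n| = 1.21×10⁻³ / (9.94×10⁻⁵ × 0.931) = 13.1 m/s

13.1 m/s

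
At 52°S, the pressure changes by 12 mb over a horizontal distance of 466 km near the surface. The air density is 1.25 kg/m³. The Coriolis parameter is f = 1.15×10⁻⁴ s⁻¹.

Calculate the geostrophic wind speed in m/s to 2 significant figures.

18 m/s

Pressure gradient: |∂P/∂n| = 1200 Pa / 466000 m = 2.58×10⁻³ Pa/m
Geostrophic balance (pressure-gradient force = Coriolis force):
V_g = (1/(fρ)) |∂P/∂n| = 2.58×10⁻³ / (1.15×10⁻⁴ × 1.25) = 17.9 m/s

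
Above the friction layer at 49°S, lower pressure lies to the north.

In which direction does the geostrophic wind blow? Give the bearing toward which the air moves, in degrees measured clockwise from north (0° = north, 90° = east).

270°

The pressure-gradient force points toward the north (bearing 000°).
Geostrophic balance: in the Southern Hemisphere the Coriolis force deflects motion to the left, so the geostrophic wind blows 90° to the left of the pressure-gradient force (low pressure on the right).
Rotating 000° by 90° counterclockwise gives 270° — the wind blows toward the west.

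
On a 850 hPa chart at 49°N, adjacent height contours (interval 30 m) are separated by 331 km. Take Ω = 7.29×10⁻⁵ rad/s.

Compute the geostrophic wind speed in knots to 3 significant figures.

Coriolis parameter at 49°N:
f = 2Ω sin φ = 2 × 7.29×10⁻⁵ × sin 49° = 1.10×10⁻⁴ s⁻¹
Height gradient: |∂Z/∂n| = 30 m / 331000 m = 9.06×10⁻⁵
On a pressure surface, geostrophic balance gives V_g = (g/f)|∂Z/∂n|:
V_g = 9.81 × 9.06×10⁻⁵ / 1.10×10⁻⁴ = 8.08 m/s
Converting: 8.08 m/s × 1.944 = 15.7 knots

15.7 knots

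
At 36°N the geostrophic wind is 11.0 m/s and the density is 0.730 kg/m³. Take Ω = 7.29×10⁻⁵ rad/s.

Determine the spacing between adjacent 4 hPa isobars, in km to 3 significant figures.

Coriolis parameter at 36°N:
f = 2Ω sin φ = 2 × 7.29×10⁻⁵ × sin 36° = 8.57×10⁻⁵ s⁻¹
Geostrophic balance rearranged: |∂P/∂n| = f ρ V_g
|∂P/∂n| = 8.57×10⁻⁵ × 0.730 × 11.0 = 6.88×10⁻⁴ Pa/m
Isobar spacing: Δn = ΔP/|∂P/∂n| = 400 Pa / 6.88×10⁻⁴ Pa/m = 581257 m ≈ 581 km

581 km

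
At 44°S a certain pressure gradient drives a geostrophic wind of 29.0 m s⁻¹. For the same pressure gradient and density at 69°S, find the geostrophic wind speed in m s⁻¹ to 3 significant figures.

With the same pressure gradient and density, V_g ∝ 1/f ∝ 1/sin φ.
V₂ = V₁ · sin φ₁ / sin φ₂ = 29.0 × sin 44° / sin 69°
V₂ = 29.0 × 0.6947/0.9336 = 21.6 m s⁻¹

21.6 m s⁻¹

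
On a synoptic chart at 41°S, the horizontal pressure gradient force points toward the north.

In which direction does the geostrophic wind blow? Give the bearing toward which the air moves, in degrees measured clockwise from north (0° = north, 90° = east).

The pressure-gradient force points toward the north (bearing 000°).
Geostrophic balance: in the Southern Hemisphere the Coriolis force deflects motion to the left, so the geostrophic wind blows 90° to the left of the pressure-gradient force (low pressure on the right).
Rotating 000° by 90° counterclockwise gives 270° — the wind blows toward the west.

270°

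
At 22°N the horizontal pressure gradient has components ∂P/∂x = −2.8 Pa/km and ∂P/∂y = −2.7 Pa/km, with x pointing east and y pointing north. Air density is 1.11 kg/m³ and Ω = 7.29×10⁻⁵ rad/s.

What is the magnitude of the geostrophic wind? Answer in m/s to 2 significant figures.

64 m/s

Coriolis parameter at 22°N:
f = 2Ω sin φ = 2 × 7.29×10⁻⁵ × sin 22° = 5.46×10⁻⁵ s⁻¹
Component geostrophic relations (x east, y north):
u_g = −(1/(fρ)) ∂P/∂y,  v_g = (1/(fρ)) ∂P/∂x
u_g = −(−2.7×10⁻³)/(5.46×10⁻⁵ × 1.11) = 44.5 m/s;  v_g = (−2.8×10⁻³)/(5.46×10⁻⁵ × 1.11) = −46.2 m/s
|V_g| = √(u_g² + v_g²) = 64.2 m/s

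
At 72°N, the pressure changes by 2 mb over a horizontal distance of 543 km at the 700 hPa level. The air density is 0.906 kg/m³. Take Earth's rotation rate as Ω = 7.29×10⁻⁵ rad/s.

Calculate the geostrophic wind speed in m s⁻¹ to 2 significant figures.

Coriolis parameter at 72°N:
f = 2Ω sin φ = 2 × 7.29×10⁻⁵ × sin 72° = 1.39×10⁻⁴ s⁻¹
Pressure gradient: |∂P/∂n| = 200 Pa / 543000 m = 3.68×10⁻⁴ Pa/m
Geostrophic balance (pressure-gradient force = Coriolis force):
V_g = (1/(fρ)) |∂P/∂n| = 3.68×10⁻⁴ / (1.39×10⁻⁴ × 0.906) = 2.93 m/s

2.9 m s⁻¹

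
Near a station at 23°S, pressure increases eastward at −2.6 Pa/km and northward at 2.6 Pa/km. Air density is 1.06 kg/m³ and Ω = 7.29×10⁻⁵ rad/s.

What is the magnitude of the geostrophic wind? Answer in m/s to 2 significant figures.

61 m/s

Coriolis parameter at 23°S:
f = 2Ω sin φ = 2 × 7.29×10⁻⁵ × sin 23° = 5.70×10⁻⁵ s⁻¹
In the Southern Hemisphere f is negative: f = −5.70×10⁻⁵ s⁻¹.
Component geostrophic relations (x east, y north):
u_g = −(1/(fρ)) ∂P/∂y,  v_g = (1/(fρ)) ∂P/∂x
u_g = −(2.6×10⁻³)/(−5.70×10⁻⁵ × 1.06) = 43.1 m/s;  v_g = (−2.6×10⁻³)/(−5.70×10⁻⁵ × 1.06) = 43.1 m/s
|V_g| = √(u_g² + v_g²) = 60.9 m/s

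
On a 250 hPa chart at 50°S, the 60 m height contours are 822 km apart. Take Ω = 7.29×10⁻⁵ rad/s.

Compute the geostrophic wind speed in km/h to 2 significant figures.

23 km/h

Coriolis parameter at 50°S:
f = 2Ω sin φ = 2 × 7.29×10⁻⁵ × sin 50° = 1.12×10⁻⁴ s⁻¹
Height gradient: |∂Z/∂n| = 60 m / 822000 m = 7.30×10⁻⁵
On a pressure surface, geostrophic balance gives V_g = (g/f)|∂Z/∂n|:
V_g = 9.81 × 7.30×10⁻⁵ / 1.12×10⁻⁴ = 6.41 m/s
Converting: 6.41 m/s × 3.6 = 23 km/h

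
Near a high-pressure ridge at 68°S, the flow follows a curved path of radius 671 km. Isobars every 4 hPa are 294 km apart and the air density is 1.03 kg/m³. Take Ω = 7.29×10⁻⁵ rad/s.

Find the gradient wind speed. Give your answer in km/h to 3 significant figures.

40.1 km/h

Coriolis parameter at 68°S:
f = 2Ω sin φ = 2 × 7.29×10⁻⁵ × sin 68° = 1.35×10⁻⁴ s⁻¹
Pressure gradient: |∂P/∂n| = 400 Pa / 294000 m = 1.36×10⁻³ Pa/m
Geostrophic speed: V_g = |∂P/∂n|/(fρ) = 1.36×10⁻³/(1.35×10⁻⁴ × 1.03) = 9.77 m/s
Around a high, pressure-gradient force acts outward with centrifugal, so Coriolis balances both:
fV = (1/ρ)|∂P/∂n| + V²/R  →  V² − fR·V + fR·V_g = 0
With fR = 1.35×10⁻⁴ × 671×10³ m = 90.7 m/s:
V = [fR − √((fR)² − 4 fR V_g)]/2 = [90.7 − √(90.7² − 4×90.7×9.77)]/2 = 11.1 m/s
Supergeostrophic (V > V_g = 9.77 m/s), as expected around a high.
Converting: 11.1 m/s × 3.6 = 40.1 km/h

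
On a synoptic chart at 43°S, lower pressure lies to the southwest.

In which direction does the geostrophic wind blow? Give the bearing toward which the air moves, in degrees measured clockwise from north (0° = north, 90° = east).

135°

The pressure-gradient force points toward the southwest (bearing 225°).
Geostrophic balance: in the Southern Hemisphere the Coriolis force deflects motion to the left, so the geostrophic wind blows 90° to the left of the pressure-gradient force (low pressure on the right).
Rotating 225° by 90° counterclockwise gives 135° — the wind blows toward the southeast.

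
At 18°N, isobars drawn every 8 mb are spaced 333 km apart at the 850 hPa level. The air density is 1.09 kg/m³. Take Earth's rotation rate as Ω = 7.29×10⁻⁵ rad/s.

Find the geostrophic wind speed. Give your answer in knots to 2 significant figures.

Coriolis parameter at 18°N:
f = 2Ω sin φ = 2 × 7.29×10⁻⁵ × sin 18° = 4.51×10⁻⁵ s⁻¹
Pressure gradient: |∂P/∂n| = 800 Pa / 333000 m = 2.40×10⁻³ Pa/m
Geostrophic balance (pressure-gradient force = Coriolis force):
V_g = (1/(fρ)) |∂P/∂n| = 2.40×10⁻³ / (4.51×10⁻⁵ × 1.09) = 48.9 m/s
Converting: 48.9 m/s × 1.944 = 95 knots

95 knots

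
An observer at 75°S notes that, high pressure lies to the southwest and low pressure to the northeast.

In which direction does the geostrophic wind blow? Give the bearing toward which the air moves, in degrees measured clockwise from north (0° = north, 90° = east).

315°

The pressure-gradient force points toward the northeast (bearing 045°).
Geostrophic balance: in the Southern Hemisphere the Coriolis force deflects motion to the left, so the geostrophic wind blows 90° to the left of the pressure-gradient force (low pressure on the right).
Rotating 045° by 90° counterclockwise gives 315° — the wind blows toward the northwest.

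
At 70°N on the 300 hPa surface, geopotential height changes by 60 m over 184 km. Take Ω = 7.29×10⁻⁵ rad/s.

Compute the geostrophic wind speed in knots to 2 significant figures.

Coriolis parameter at 70°N:
f = 2Ω sin φ = 2 × 7.29×10⁻⁵ × sin 70° = 1.37×10⁻⁴ s⁻¹
Height gradient: |∂Z/∂n| = 60 m / 184000 m = 3.26×10⁻⁴
On a pressure surface, geostrophic balance gives V_g = (g/f)|∂Z/∂n|:
V_g = 9.81 × 3.26×10⁻⁴ / 1.37×10⁻⁴ = 23.3 m/s
Converting: 23.3 m/s × 1.944 = 45 knots

45 knots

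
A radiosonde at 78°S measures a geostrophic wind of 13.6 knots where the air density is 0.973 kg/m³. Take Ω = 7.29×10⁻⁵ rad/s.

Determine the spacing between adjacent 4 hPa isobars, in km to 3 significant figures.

Coriolis parameter at 78°S:
f = 2Ω sin φ = 2 × 7.29×10⁻⁵ × sin 78° = 1.43×10⁻⁴ s⁻¹
Wind speed in SI: 13.6 knots = 7.00 m/s
Geostrophic balance rearranged: |∂P/∂n| = f ρ V_g
|∂P/∂n| = 1.43×10⁻⁴ × 0.973 × 7.00 = 9.71×10⁻⁴ Pa/m
Isobar spacing: Δn = ΔP/|∂P/∂n| = 400 Pa / 9.71×10⁻⁴ Pa/m = 412010 m ≈ 412 km

412 km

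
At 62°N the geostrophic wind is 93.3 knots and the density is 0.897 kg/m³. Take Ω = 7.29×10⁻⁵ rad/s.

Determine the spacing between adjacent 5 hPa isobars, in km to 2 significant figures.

Coriolis parameter at 62°N:
f = 2Ω sin φ = 2 × 7.29×10⁻⁵ × sin 62° = 1.29×10⁻⁴ s⁻¹
Wind speed in SI: 93.3 knots = 48.0 m/s
Geostrophic balance rearranged: |∂P/∂n| = f ρ V_g
|∂P/∂n| = 1.29×10⁻⁴ × 0.897 × 48.0 = 5.54×10⁻³ Pa/m
Isobar spacing: Δn = ΔP/|∂P/∂n| = 500 Pa / 5.54×10⁻³ Pa/m = 90212 m ≈ 90 km

90 km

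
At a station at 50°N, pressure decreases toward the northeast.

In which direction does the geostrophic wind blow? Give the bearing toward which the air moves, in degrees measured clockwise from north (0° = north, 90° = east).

The pressure-gradient force points toward the northeast (bearing 045°).
Geostrophic balance: in the Northern Hemisphere the Coriolis force deflects motion to the right, so the geostrophic wind blows 90° to the right of the pressure-gradient force (low pressure on the left).
Rotating 045° by 90° clockwise gives 135° — the wind blows toward the southeast.

135°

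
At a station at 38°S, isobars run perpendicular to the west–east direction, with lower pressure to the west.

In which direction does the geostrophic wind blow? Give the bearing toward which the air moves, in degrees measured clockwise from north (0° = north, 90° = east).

180°

The pressure-gradient force points toward the west (bearing 270°).
Geostrophic balance: in the Southern Hemisphere the Coriolis force deflects motion to the left, so the geostrophic wind blows 90° to the left of the pressure-gradient force (low pressure on the right).
Rotating 270° by 90° counterclockwise gives 180° — the wind blows toward the south.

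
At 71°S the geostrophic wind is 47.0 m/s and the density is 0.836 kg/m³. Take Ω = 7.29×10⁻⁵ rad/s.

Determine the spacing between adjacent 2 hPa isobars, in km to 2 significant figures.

Coriolis parameter at 71°S:
f = 2Ω sin φ = 2 × 7.29×10⁻⁵ × sin 71° = 1.38×10⁻⁴ s⁻¹
Geostrophic balance rearranged: |∂P/∂n| = f ρ V_g
|∂P/∂n| = 1.38×10⁻⁴ × 0.836 × 47.0 = 5.42×10⁻³ Pa/m
Isobar spacing: Δn = ΔP/|∂P/∂n| = 200 Pa / 5.42×10⁻³ Pa/m = 36923 m ≈ 37 km

37 km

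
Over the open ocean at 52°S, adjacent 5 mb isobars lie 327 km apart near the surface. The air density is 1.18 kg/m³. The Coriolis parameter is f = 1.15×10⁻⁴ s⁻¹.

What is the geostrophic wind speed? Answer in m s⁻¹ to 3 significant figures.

11.3 m s⁻¹

Pressure gradient: |∂P/∂n| = 500 Pa / 327000 m = 1.53×10⁻³ Pa/m
Geostrophic balance (pressure-gradient force = Coriolis force):
V_g = (1/(fρ)) |∂P/∂n| = 1.53×10⁻³ / (1.15×10⁻⁴ × 1.18) = 11.3 m/s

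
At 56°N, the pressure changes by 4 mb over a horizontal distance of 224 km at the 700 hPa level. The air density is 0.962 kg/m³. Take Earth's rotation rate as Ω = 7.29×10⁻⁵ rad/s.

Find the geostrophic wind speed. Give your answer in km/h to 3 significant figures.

55.3 km/h

Coriolis parameter at 56°N:
f = 2Ω sin φ = 2 × 7.29×10⁻⁵ × sin 56° = 1.21×10⁻⁴ s⁻¹
Pressure gradient: |∂P/∂n| = 400 Pa / 224000 m = 1.79×10⁻³ Pa/m
Geostrophic balance (pressure-gradient force = Coriolis force):
V_g = (1/(fρ)) |∂P/∂n| = 1.79×10⁻³ / (1.21×10⁻⁴ × 0.962) = 15.4 m/s
Converting: 15.4 m/s × 3.6 = 55.3 km/h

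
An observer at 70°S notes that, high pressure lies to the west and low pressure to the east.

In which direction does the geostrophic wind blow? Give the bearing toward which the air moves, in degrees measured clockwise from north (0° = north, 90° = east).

000°

The pressure-gradient force points toward the east (bearing 090°).
Geostrophic balance: in the Southern Hemisphere the Coriolis force deflects motion to the left, so the geostrophic wind blows 90° to the left of the pressure-gradient force (low pressure on the right).
Rotating 090° by 90° counterclockwise gives 000° — the wind blows toward the north.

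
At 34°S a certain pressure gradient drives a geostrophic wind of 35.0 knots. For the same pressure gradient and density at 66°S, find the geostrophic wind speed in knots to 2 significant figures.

With the same pressure gradient and density, V_g ∝ 1/f ∝ 1/sin φ.
V₂ = V₁ · sin φ₁ / sin φ₂ = 35.0 × sin 34° / sin 66°
V₂ = 35.0 × 0.5592/0.9135 = 21 knots

21 knots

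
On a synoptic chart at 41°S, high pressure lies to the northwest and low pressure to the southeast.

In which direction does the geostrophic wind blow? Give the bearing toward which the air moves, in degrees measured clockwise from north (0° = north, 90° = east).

045°

The pressure-gradient force points toward the southeast (bearing 135°).
Geostrophic balance: in the Southern Hemisphere the Coriolis force deflects motion to the left, so the geostrophic wind blows 90° to the left of the pressure-gradient force (low pressure on the right).
Rotating 135° by 90° counterclockwise gives 045° — the wind blows toward the northeast.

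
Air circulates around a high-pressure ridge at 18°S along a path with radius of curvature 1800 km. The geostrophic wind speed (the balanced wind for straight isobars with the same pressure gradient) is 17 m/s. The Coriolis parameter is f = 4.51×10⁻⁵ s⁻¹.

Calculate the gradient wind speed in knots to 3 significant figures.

47.1 knots

Around a high, pressure-gradient force acts outward with centrifugal, so Coriolis balances both:
fV = (1/ρ)|∂P/∂n| + V²/R  →  V² − fR·V + fR·V_g = 0
With fR = 4.51×10⁻⁵ × 1800×10³ m = 81.2 m/s:
V = [fR − √((fR)² − 4 fR V_g)]/2 = [81.2 − √(81.2² − 4×81.2×17)]/2 = 24.2 m/s
Supergeostrophic (V > V_g = 17 m/s), as expected around a high.
Converting: 24.2 m/s × 1.944 = 47.1 knots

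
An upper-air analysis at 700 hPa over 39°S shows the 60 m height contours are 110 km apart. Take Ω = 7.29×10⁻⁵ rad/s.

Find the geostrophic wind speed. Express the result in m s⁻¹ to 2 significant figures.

58 m s⁻¹

Coriolis parameter at 39°S:
f = 2Ω sin φ = 2 × 7.29×10⁻⁵ × sin 39° = 9.18×10⁻⁵ s⁻¹
Height gradient: |∂Z/∂n| = 60 m / 110000 m = 5.45×10⁻⁴
On a pressure surface, geostrophic balance gives V_g = (g/f)|∂Z/∂n|:
V_g = 9.81 × 5.45×10⁻⁴ / 9.18×10⁻⁵ = 58.3 m/s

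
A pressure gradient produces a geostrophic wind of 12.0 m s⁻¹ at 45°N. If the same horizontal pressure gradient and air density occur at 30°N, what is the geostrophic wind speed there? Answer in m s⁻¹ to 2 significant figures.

17 m s⁻¹

With the same pressure gradient and density, V_g ∝ 1/f ∝ 1/sin φ.
V₂ = V₁ · sin φ₁ / sin φ₂ = 12.0 × sin 45° / sin 30°
V₂ = 12.0 × 0.7071/0.5000 = 17 m s⁻¹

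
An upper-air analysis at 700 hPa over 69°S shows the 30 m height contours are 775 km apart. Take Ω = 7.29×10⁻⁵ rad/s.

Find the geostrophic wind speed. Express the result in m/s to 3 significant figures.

2.79 m/s

Coriolis parameter at 69°S:
f = 2Ω sin φ = 2 × 7.29×10⁻⁵ × sin 69° = 1.36×10⁻⁴ s⁻¹
Height gradient: |∂Z/∂n| = 30 m / 775000 m = 3.87×10⁻⁵
On a pressure surface, geostrophic balance gives V_g = (g/f)|∂Z/∂n|:
V_g = 9.81 × 3.87×10⁻⁵ / 1.36×10⁻⁴ = 2.79 m/s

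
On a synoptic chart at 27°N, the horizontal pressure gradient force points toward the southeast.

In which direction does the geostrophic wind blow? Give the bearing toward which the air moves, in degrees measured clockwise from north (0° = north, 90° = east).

225°

The pressure-gradient force points toward the southeast (bearing 135°).
Geostrophic balance: in the Northern Hemisphere the Coriolis force deflects motion to the right, so the geostrophic wind blows 90° to the right of the pressure-gradient force (low pressure on the left).
Rotating 135° by 90° clockwise gives 225° — the wind blows toward the southwest.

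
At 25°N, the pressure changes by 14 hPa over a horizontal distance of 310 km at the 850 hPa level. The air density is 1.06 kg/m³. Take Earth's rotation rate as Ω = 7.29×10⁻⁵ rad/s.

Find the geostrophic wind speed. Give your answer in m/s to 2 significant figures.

69 m/s

Coriolis parameter at 25°N:
f = 2Ω sin φ = 2 × 7.29×10⁻⁵ × sin 25° = 6.16×10⁻⁵ s⁻¹
Pressure gradient: |∂P/∂n| = 1400 Pa / 310000 m = 4.52×10⁻³ Pa/m
Geostrophic balance (pressure-gradient force = Coriolis force):
V_g = (1/(fρ)) |∂P/∂n| = 4.52×10⁻³ / (6.16×10⁻⁵ × 1.06) = 69.1 m/s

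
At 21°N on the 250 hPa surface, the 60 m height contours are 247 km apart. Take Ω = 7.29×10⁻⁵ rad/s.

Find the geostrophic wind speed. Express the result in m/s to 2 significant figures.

46 m/s

Coriolis parameter at 21°N:
f = 2Ω sin φ = 2 × 7.29×10⁻⁵ × sin 21° = 5.23×10⁻⁵ s⁻¹
Height gradient: |∂Z/∂n| = 60 m / 247000 m = 2.43×10⁻⁴
On a pressure surface, geostrophic balance gives V_g = (g/f)|∂Z/∂n|:
V_g = 9.81 × 2.43×10⁻⁴ / 5.23×10⁻⁵ = 45.6 m/s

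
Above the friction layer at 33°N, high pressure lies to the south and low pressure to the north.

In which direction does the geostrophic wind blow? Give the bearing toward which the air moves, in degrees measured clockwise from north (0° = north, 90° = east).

The pressure-gradient force points toward the north (bearing 000°).
Geostrophic balance: in the Northern Hemisphere the Coriolis force deflects motion to the right, so the geostrophic wind blows 90° to the right of the pressure-gradient force (low pressure on the left).
Rotating 000° by 90° clockwise gives 090° — the wind blows toward the east.

090°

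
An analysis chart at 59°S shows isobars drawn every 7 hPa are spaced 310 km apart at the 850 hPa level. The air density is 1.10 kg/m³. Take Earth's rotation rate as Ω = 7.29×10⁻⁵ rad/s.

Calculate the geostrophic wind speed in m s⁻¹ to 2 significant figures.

16 m s⁻¹

Coriolis parameter at 59°S:
f = 2Ω sin φ = 2 × 7.29×10⁻⁵ × sin 59° = 1.25×10⁻⁴ s⁻¹
Pressure gradient: |∂P/∂n| = 700 Pa / 310000 m = 2.26×10⁻³ Pa/m
Geostrophic balance (pressure-gradient force = Coriolis force):
V_g = (1/(fρ)) |∂P/∂n| = 2.26×10⁻³ / (1.25×10⁻⁴ × 1.10) = 16.4 m/s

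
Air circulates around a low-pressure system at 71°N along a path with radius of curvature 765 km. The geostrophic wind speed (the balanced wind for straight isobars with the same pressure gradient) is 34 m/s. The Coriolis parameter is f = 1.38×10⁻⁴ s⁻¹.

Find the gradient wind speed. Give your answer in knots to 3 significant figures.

Around a low, centrifugal force acts outward with Coriolis, so pressure-gradient force balances both:
(1/ρ)|∂P/∂n| = fV + V²/R  →  V² + fR·V − fR·V_g = 0
With fR = 1.38×10⁻⁴ × 765×10³ m = 106 m/s:
V = [−fR + √((fR)² + 4 fR V_g)]/2 = [−106 + √(106² + 4×106×34)]/2 = 27.1 m/s
Subgeostrophic (V < V_g = 34 m/s), as expected around a low.
Converting: 27.1 m/s × 1.944 = 52.6 knots

52.6 knots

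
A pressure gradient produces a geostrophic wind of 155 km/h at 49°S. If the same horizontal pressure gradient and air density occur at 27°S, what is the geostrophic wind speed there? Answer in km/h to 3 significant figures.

With the same pressure gradient and density, V_g ∝ 1/f ∝ 1/sin φ.
V₂ = V₁ · sin φ₁ / sin φ₂ = 155 × sin 49° / sin 27°
V₂ = 155 × 0.7547/0.4540 = 258 km/h

258 km/h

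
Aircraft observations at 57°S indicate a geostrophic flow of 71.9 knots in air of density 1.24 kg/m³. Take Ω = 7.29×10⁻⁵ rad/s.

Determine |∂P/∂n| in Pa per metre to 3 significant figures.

Coriolis parameter at 57°S:
f = 2Ω sin φ = 2 × 7.29×10⁻⁵ × sin 57° = 1.22×10⁻⁴ s⁻¹
Wind speed in SI: 71.9 knots = 37.0 m/s
Geostrophic balance rearranged: |∂P/∂n| = f ρ V_g
|∂P/∂n| = 1.22×10⁻⁴ × 1.24 × 37.0 = 5.61×10⁻³ Pa/m

5.61×10⁻³ Pa/m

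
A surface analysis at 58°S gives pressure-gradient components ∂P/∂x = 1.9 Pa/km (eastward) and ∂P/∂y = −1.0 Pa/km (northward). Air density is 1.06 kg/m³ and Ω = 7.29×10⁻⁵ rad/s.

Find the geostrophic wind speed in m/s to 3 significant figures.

16.4 m/s

Coriolis parameter at 58°S:
f = 2Ω sin φ = 2 × 7.29×10⁻⁵ × sin 58° = 1.24×10⁻⁴ s⁻¹
In the Southern Hemisphere f is negative: f = −1.24×10⁻⁴ s⁻¹.
Component geostrophic relations (x east, y north):
u_g = −(1/(fρ)) ∂P/∂y,  v_g = (1/(fρ)) ∂P/∂x
u_g = −(−1.0×10⁻³)/(−1.24×10⁻⁴ × 1.06) = −7.63 m/s;  v_g = (1.9×10⁻³)/(−1.24×10⁻⁴ × 1.06) = −14.5 m/s
|V_g| = √(u_g² + v_g²) = 16.4 m/s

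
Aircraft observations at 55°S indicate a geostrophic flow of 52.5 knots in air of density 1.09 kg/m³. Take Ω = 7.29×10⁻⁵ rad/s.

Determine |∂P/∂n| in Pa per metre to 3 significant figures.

3.52×10⁻³ Pa/m

Coriolis parameter at 55°S:
f = 2Ω sin φ = 2 × 7.29×10⁻⁵ × sin 55° = 1.19×10⁻⁴ s⁻¹
Wind speed in SI: 52.5 knots = 27.0 m/s
Geostrophic balance rearranged: |∂P/∂n| = f ρ V_g
|∂P/∂n| = 1.19×10⁻⁴ × 1.09 × 27.0 = 3.52×10⁻³ Pa/m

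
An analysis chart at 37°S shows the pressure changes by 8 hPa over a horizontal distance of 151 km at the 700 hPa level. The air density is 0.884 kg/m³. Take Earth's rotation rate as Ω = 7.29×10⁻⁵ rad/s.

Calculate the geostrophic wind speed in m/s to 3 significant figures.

68.3 m/s

Coriolis parameter at 37°S:
f = 2Ω sin φ = 2 × 7.29×10⁻⁵ × sin 37° = 8.77×10⁻⁵ s⁻¹
Pressure gradient: |∂P/∂n| = 800 Pa / 151000 m = 5.30×10⁻³ Pa/m
Geostrophic balance (pressure-gradient force = Coriolis force):
V_g = (1/(fρ)) |∂P/∂n| = 5.30×10⁻³ / (8.77×10⁻⁵ × 0.884) = 68.3 m/s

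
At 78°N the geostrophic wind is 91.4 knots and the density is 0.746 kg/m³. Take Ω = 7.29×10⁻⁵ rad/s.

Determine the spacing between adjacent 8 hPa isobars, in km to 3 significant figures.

Coriolis parameter at 78°N:
f = 2Ω sin φ = 2 × 7.29×10⁻⁵ × sin 78° = 1.43×10⁻⁴ s⁻¹
Wind speed in SI: 91.4 knots = 47.0 m/s
Geostrophic balance rearranged: |∂P/∂n| = f ρ V_g
|∂P/∂n| = 1.43×10⁻⁴ × 0.746 × 47.0 = 5.00×10⁻³ Pa/m
Isobar spacing: Δn = ΔP/|∂P/∂n| = 800 Pa / 5.00×10⁻³ Pa/m = 159921 m ≈ 160 km

160 km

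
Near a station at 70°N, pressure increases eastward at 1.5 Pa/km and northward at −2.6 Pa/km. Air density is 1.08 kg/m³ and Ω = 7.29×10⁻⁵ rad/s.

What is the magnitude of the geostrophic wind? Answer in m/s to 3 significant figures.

Coriolis parameter at 70°N:
f = 2Ω sin φ = 2 × 7.29×10⁻⁵ × sin 70° = 1.37×10⁻⁴ s⁻¹
Component geostrophic relations (x east, y north):
u_g = −(1/(fρ)) ∂P/∂y,  v_g = (1/(fρ)) ∂P/∂x
u_g = −(−2.6×10⁻³)/(1.37×10⁻⁴ × 1.08) = 17.6 m/s;  v_g = (1.5×10⁻³)/(1.37×10⁻⁴ × 1.08) = 10.1 m/s
|V_g| = √(u_g² + v_g²) = 20.3 m/s

20.3 m/s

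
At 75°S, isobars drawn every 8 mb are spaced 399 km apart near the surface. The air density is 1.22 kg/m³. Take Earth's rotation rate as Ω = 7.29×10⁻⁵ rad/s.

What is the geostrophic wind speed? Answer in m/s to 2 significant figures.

12 m/s

Coriolis parameter at 75°S:
f = 2Ω sin φ = 2 × 7.29×10⁻⁵ × sin 75° = 1.41×10⁻⁴ s⁻¹
Pressure gradient: |∂P/∂n| = 800 Pa / 399000 m = 2.01×10⁻³ Pa/m
Geostrophic balance (pressure-gradient force = Coriolis force):
V_g = (1/(fρ)) |∂P/∂n| = 2.01×10⁻³ / (1.41×10⁻⁴ × 1.22) = 11.7 m/s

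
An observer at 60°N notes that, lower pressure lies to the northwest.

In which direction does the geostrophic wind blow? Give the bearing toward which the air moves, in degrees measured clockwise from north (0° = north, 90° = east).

045°

The pressure-gradient force points toward the northwest (bearing 315°).
Geostrophic balance: in the Northern Hemisphere the Coriolis force deflects motion to the right, so the geostrophic wind blows 90° to the right of the pressure-gradient force (low pressure on the left).
Rotating 315° by 90° clockwise gives 045° — the wind blows toward the northeast.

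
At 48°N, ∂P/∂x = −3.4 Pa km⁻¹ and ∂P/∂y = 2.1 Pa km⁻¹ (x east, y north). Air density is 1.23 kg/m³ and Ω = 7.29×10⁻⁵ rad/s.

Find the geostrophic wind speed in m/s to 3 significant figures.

Coriolis parameter at 48°N:
f = 2Ω sin φ = 2 × 7.29×10⁻⁵ × sin 48° = 1.08×10⁻⁴ s⁻¹
Component geostrophic relations (x east, y north):
u_g = −(1/(fρ)) ∂P/∂y,  v_g = (1/(fρ)) ∂P/∂x
u_g = −(2.1×10⁻³)/(1.08×10⁻⁴ × 1.23) = −15.8 m/s;  v_g = (−3.4×10⁻³)/(1.08×10⁻⁴ × 1.23) = −25.5 m/s
|V_g| = √(u_g² + v_g²) = 30.0 m/s

30.0 m/s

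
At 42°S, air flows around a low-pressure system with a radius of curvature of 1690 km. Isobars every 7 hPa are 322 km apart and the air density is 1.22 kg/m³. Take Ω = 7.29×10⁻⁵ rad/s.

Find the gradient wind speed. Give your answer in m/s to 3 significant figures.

16.6 m/s

Coriolis parameter at 42°S:
f = 2Ω sin φ = 2 × 7.29×10⁻⁵ × sin 42° = 9.76×10⁻⁵ s⁻¹
Pressure gradient: |∂P/∂n| = 700 Pa / 322000 m = 2.17×10⁻³ Pa/m
Geostrophic speed: V_g = |∂P/∂n|/(fρ) = 2.17×10⁻³/(9.76×10⁻⁵ × 1.22) = 18.3 m/s
Around a low, centrifugal force acts outward with Coriolis, so pressure-gradient force balances both:
(1/ρ)|∂P/∂n| = fV + V²/R  →  V² + fR·V − fR·V_g = 0
With fR = 9.76×10⁻⁵ × 1690×10³ m = 165 m/s:
V = [−fR + √((fR)² + 4 fR V_g)]/2 = [−165 + √(165² + 4×165×18.3)]/2 = 16.6 m/s
Subgeostrophic (V < V_g = 18.3 m/s), as expected around a low.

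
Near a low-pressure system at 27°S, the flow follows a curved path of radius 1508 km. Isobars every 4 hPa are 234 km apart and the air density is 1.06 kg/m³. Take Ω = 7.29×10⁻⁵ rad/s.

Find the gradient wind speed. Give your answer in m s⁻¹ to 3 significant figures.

20.3 m s⁻¹

Coriolis parameter at 27°S:
f = 2Ω sin φ = 2 × 7.29×10⁻⁵ × sin 27° = 6.62×10⁻⁵ s⁻¹
Pressure gradient: |∂P/∂n| = 400 Pa / 234000 m = 1.71×10⁻³ Pa/m
Geostrophic speed: V_g = |∂P/∂n|/(fρ) = 1.71×10⁻³/(6.62×10⁻⁵ × 1.06) = 24.4 m/s
Around a low, centrifugal force acts outward with Coriolis, so pressure-gradient force balances both:
(1/ρ)|∂P/∂n| = fV + V²/R  →  V² + fR·V − fR·V_g = 0
With fR = 6.62×10⁻⁵ × 1508×10³ m = 99.8 m/s:
V = [−fR + √((fR)² + 4 fR V_g)]/2 = [−99.8 + √(99.8² + 4×99.8×24.4)]/2 = 20.3 m/s
Subgeostrophic (V < V_g = 24.4 m/s), as expected around a low.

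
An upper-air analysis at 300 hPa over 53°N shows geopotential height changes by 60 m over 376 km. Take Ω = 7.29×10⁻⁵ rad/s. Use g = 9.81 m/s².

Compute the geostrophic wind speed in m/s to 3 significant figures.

Coriolis parameter at 53°N:
f = 2Ω sin φ = 2 × 7.29×10⁻⁵ × sin 53° = 1.16×10⁻⁴ s⁻¹
Height gradient: |∂Z/∂n| = 60 m / 376000 m = 1.60×10⁻⁴
On a pressure surface, geostrophic balance gives V_g = (g/f)|∂Z/∂n|:
V_g = 9.81 × 1.60×10⁻⁴ / 1.16×10⁻⁴ = 13.4 m/s

13.4 m/s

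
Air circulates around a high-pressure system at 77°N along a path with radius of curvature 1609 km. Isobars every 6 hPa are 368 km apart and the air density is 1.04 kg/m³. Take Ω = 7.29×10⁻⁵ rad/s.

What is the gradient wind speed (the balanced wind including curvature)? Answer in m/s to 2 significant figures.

Coriolis parameter at 77°N:
f = 2Ω sin φ = 2 × 7.29×10⁻⁵ × sin 77° = 1.42×10⁻⁴ s⁻¹
Pressure gradient: |∂P/∂n| = 600 Pa / 368000 m = 1.63×10⁻³ Pa/m
Geostrophic speed: V_g = |∂P/∂n|/(fρ) = 1.63×10⁻³/(1.42×10⁻⁴ × 1.04) = 11.0 m/s
Around a high, pressure-gradient force acts outward with centrifugal, so Coriolis balances both:
fV = (1/ρ)|∂P/∂n| + V²/R  →  V² − fR·V + fR·V_g = 0
With fR = 1.42×10⁻⁴ × 1609×10³ m = 229 m/s:
V = [fR − √((fR)² − 4 fR V_g)]/2 = [229 − √(229² − 4×229×11)]/2 = 11.6 m/s
Supergeostrophic (V > V_g = 11 m/s), as expected around a high.

12 m/s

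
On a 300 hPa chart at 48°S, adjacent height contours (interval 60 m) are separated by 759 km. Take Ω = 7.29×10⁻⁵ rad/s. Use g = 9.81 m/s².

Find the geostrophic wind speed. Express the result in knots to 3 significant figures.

13.9 knots

Coriolis parameter at 48°S:
f = 2Ω sin φ = 2 × 7.29×10⁻⁵ × sin 48° = 1.08×10⁻⁴ s⁻¹
Height gradient: |∂Z/∂n| = 60 m / 759000 m = 7.91×10⁻⁵
On a pressure surface, geostrophic balance gives V_g = (g/f)|∂Z/∂n|:
V_g = 9.81 × 7.91×10⁻⁵ / 1.08×10⁻⁴ = 7.16 m/s
Converting: 7.16 m/s × 1.944 = 13.9 knots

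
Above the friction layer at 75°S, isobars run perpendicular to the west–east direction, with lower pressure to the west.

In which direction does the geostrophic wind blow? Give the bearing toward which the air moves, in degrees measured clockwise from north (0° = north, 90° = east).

The pressure-gradient force points toward the west (bearing 270°).
Geostrophic balance: in the Southern Hemisphere the Coriolis force deflects motion to the left, so the geostrophic wind blows 90° to the left of the pressure-gradient force (low pressure on the right).
Rotating 270° by 90° counterclockwise gives 180° — the wind blows toward the south.

180°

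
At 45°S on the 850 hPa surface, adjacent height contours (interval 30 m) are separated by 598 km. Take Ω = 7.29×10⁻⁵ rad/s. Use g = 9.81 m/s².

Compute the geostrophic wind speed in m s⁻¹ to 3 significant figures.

Coriolis parameter at 45°S:
f = 2Ω sin φ = 2 × 7.29×10⁻⁵ × sin 45° = 1.03×10⁻⁴ s⁻¹
Height gradient: |∂Z/∂n| = 30 m / 598000 m = 5.02×10⁻⁵
On a pressure surface, geostrophic balance gives V_g = (g/f)|∂Z/∂n|:
V_g = 9.81 × 5.02×10⁻⁵ / 1.03×10⁻⁴ = 4.77 m/s

4.77 m s⁻¹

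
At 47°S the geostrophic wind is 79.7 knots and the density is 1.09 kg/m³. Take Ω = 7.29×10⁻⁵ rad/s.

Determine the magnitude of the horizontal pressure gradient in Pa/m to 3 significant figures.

Coriolis parameter at 47°S:
f = 2Ω sin φ = 2 × 7.29×10⁻⁵ × sin 47° = 1.07×10⁻⁴ s⁻¹
Wind speed in SI: 79.7 knots = 41.0 m/s
Geostrophic balance rearranged: |∂P/∂n| = f ρ V_g
|∂P/∂n| = 1.07×10⁻⁴ × 1.09 × 41.0 = 4.77×10⁻³ Pa/m

4.77×10⁻³ Pa/m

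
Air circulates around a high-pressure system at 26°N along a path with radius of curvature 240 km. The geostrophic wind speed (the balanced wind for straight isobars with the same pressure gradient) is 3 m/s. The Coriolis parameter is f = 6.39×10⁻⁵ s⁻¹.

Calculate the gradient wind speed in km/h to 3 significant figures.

14.7 km/h

Around a high, pressure-gradient force acts outward with centrifugal, so Coriolis balances both:
fV = (1/ρ)|∂P/∂n| + V²/R  →  V² − fR·V + fR·V_g = 0
With fR = 6.39×10⁻⁵ × 240×10³ m = 15.3 m/s:
V = [fR − √((fR)² − 4 fR V_g)]/2 = [15.3 − √(15.3² − 4×15.3×3)]/2 = 4.09 m/s
Supergeostrophic (V > V_g = 3 m/s), as expected around a high.
Converting: 4.09 m/s × 3.6 = 14.7 km/h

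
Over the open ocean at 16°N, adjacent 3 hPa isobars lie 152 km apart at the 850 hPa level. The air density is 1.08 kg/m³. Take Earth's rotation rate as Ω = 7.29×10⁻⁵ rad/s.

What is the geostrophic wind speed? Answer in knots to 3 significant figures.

Coriolis parameter at 16°N:
f = 2Ω sin φ = 2 × 7.29×10⁻⁵ × sin 16° = 4.02×10⁻⁵ s⁻¹
Pressure gradient: |∂P/∂n| = 300 Pa / 152000 m = 1.97×10⁻³ Pa/m
Geostrophic balance (pressure-gradient force = Coriolis force):
V_g = (1/(fρ)) |∂P/∂n| = 1.97×10⁻³ / (4.02×10⁻⁵ × 1.08) = 45.5 m/s
Converting: 45.5 m/s × 1.944 = 88.4 knots

88.4 knots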